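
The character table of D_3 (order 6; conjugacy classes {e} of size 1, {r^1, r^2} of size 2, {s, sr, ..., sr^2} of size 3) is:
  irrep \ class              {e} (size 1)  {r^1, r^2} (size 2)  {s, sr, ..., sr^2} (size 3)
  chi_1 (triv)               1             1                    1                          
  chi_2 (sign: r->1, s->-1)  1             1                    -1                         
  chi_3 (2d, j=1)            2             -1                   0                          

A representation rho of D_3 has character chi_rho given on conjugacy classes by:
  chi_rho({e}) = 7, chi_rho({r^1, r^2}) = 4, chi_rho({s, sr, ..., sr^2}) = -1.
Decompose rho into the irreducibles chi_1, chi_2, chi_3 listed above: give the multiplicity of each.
Multiplicities: chi_1: 2, chi_2: 3, chi_3: 1.

Justification: Use <chi_rho, chi> = (1/|G|) sum_C |C| * chi_rho(C) * conj(chi(C)) with |G| = 6 for each irreducible chi in the table:
  <chi_rho, chi_1> = (1/6)[1*(7)*conj(1) + 2*(4)*conj(1) + 3*(-1)*conj(1)]
      = (1/6)[(7) + (8) + (-3)] = 12/6 = 2
  <chi_rho, chi_2> = (1/6)[1*(7)*conj(1) + 2*(4)*conj(1) + 3*(-1)*conj(-1)]
      = (1/6)[(7) + (8) + (3)] = 18/6 = 3
  <chi_rho, chi_3> = (1/6)[1*(7)*conj(2) + 2*(4)*conj(-1) + 3*(-1)*conj(0)]
      = (1/6)[(14) + (-8) + (0)] = 6/6 = 1
Dimension check: dim(rho) = sum (mult * dim) = 2*1 + 3*1 + 1*2 = 7 = chi_rho(e) = 7.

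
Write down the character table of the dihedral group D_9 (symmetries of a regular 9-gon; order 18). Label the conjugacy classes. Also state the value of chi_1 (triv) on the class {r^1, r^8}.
Conjugacy classes: {e} of size 1, {r^1, r^8} of size 2, {r^2, r^7} of size 2, {r^3, r^6} of size 2, {r^4, r^5} of size 2, {s, sr, ..., sr^8} of size 9.
Character table:
  irrep \ class              {e} (size 1)  {r^1, r^8} (size 2)  {r^2, r^7} (size 2)  {r^3, r^6} (size 2)  {r^4, r^5} (size 2)  {s, sr, ..., sr^8} (size 9)
  chi_1 (triv)               1             1                    1                    1                    1                    1                          
  chi_2 (sign: r->1, s->-1)  1             1                    1                    1                    1                    -1                         
  chi_3 (2d, j=1)            2             2*cos(2*pi/9)        2*cos(4*pi/9)        -1                   -2*cos(pi/9)         0                          
  chi_4 (2d, j=2)            2             2*cos(4*pi/9)        -2*cos(pi/9)         -1                   2*cos(2*pi/9)        0                          
  chi_5 (2d, j=3)            2             -1                   -1                   2                    -1                   0                          
  chi_6 (2d, j=4)            2             -2*cos(pi/9)         2*cos(2*pi/9)        -1                   2*cos(4*pi/9)        0                          

Spot check: chi_1 (triv) on {r^1, r^8} = 1.

Why: D_9 has order 2*9 = 18 with 6 conjugacy classes, hence 6 irreducibles. Sum of squared dims 1 + 1 + 4 + 4 + 4 + 4 = 18 = |G|. Linear characters come from the abelianisation; the 2-dimensional irreps have character r^k -> 2*cos(2*pi*j*k/9), reflections -> 0.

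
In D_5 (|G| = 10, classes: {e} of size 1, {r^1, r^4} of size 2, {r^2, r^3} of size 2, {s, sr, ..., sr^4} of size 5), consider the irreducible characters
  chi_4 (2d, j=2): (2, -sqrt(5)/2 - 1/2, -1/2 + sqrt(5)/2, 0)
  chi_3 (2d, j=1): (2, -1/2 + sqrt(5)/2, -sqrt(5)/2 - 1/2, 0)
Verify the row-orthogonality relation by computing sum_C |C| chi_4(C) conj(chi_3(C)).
Sum = 0; so <chi_4, chi_3> = 0 (distinct irreducibles are orthogonal).

Working: Compute term by term over conjugacy classes (|C| * chi_4(C) * conj(chi_3(C))):
  1*(2)*conj(2) + 2*(-sqrt(5)/2 - 1/2)*conj(-1/2 + sqrt(5)/2) + 2*(-1/2 + sqrt(5)/2)*conj(-sqrt(5)/2 - 1/2) + 5*(0)*conj(0)
  = (4) + (-2) + (-2) + (0)
  = 0.
Dividing by |G| = 10 gives 0/10 = 0, matching the row-orthogonality relation <chi_4, chi_3> = [chi_4 = chi_3].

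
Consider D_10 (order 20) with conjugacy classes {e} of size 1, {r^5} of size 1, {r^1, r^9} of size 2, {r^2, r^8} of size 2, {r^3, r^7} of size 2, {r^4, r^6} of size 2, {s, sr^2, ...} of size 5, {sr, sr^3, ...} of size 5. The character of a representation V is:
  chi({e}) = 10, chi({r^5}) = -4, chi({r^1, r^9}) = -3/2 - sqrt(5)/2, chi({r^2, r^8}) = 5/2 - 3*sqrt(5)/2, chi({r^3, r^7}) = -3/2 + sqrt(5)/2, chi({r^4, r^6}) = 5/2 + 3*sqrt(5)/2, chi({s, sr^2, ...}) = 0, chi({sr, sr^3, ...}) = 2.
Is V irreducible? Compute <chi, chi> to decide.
Not irreducible (reducible): <chi, chi> = 11 > 1.

Why: <chi, chi> = (1/|G|) sum_C |C| * |chi(C)|^2 = (1/20)[1*|10|^2 + 1*|-4|^2 + 2*|-3/2 - sqrt(5)/2|^2 + 2*|5/2 - 3*sqrt(5)/2|^2 + 2*|-3/2 + sqrt(5)/2|^2 + 2*|5/2 + 3*sqrt(5)/2|^2 + 5*|0|^2 + 5*|2|^2]
  = (1/20)[(100) + (16) + (3*sqrt(5) + 7) + (35 - 15*sqrt(5)) + (7 - 3*sqrt(5)) + (15*sqrt(5) + 35) + (0) + (20)] = 220/20 = 11.
A character is irreducible iff <chi, chi> = 1, so this representation is reducible.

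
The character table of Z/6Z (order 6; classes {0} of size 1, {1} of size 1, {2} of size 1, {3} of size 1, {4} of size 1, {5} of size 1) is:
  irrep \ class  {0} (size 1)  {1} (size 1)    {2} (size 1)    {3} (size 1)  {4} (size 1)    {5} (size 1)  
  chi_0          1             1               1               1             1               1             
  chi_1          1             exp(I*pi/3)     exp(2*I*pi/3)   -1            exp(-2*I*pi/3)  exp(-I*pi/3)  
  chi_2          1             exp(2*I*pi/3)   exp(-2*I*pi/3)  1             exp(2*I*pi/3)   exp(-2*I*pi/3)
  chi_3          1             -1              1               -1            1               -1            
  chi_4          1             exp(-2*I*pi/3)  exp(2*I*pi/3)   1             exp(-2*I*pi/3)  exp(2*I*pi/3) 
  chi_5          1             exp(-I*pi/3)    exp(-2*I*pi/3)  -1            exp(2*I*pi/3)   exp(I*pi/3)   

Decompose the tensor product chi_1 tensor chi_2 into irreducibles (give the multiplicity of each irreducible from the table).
chi_1 tensor chi_2 = chi_3 (all other irreducibles have multiplicity 0).

Solution. The character of a tensor product is the pointwise product (chi_1 * chi_2)(C) = chi_1(C) * chi_2(C):
  {0}: (1)*(1), {1}: (exp(I*pi/3))*(exp(2*I*pi/3)), {2}: (exp(2*I*pi/3))*(exp(-2*I*pi/3)), {3}: (-1)*(1), {4}: (exp(-2*I*pi/3))*(exp(2*I*pi/3)), {5}: (exp(-I*pi/3))*(exp(-2*I*pi/3))
so (chi_1 * chi_2) takes values
  {0} -> 1, {1} -> -1, {2} -> 1, {3} -> -1, {4} -> 1, {5} -> -1.
Now take the inner product of this character with each irreducible chi from the table, <chi_1*chi_2, chi> = (1/6) sum_C |C| (chi_1*chi_2)(C) conj(chi(C)):
  <chi_1*chi_2, chi_0> = (1/6)[1*(1)*conj(1) + 1*(-1)*conj(1) + 1*(1)*conj(1) + 1*(-1)*conj(1) + 1*(1)*conj(1) + 1*(-1)*conj(1)]
      = (1/6)[(1) + (-1) + (1) + (-1) + (1) + (-1)] = 0/6 = 0
  <chi_1*chi_2, chi_1> = (1/6)[1*(1)*conj(1) + 1*(-1)*conj(exp(I*pi/3)) + 1*(1)*conj(exp(2*I*pi/3)) + 1*(-1)*conj(-1) + 1*(1)*conj(exp(-2*I*pi/3)) + 1*(-1)*conj(exp(-I*pi/3))]
      = (1/6)[(1) + (-exp(-I*pi/3)) + (exp(-2*I*pi/3)) + (1) + (exp(2*I*pi/3)) + (-exp(I*pi/3))] = 0/6 = 0
  <chi_1*chi_2, chi_2> = (1/6)[1*(1)*conj(1) + 1*(-1)*conj(exp(2*I*pi/3)) + 1*(1)*conj(exp(-2*I*pi/3)) + 1*(-1)*conj(1) + 1*(1)*conj(exp(2*I*pi/3)) + 1*(-1)*conj(exp(-2*I*pi/3))]
      = (1/6)[(1) + (-exp(-2*I*pi/3)) + (exp(2*I*pi/3)) + (-1) + (exp(-2*I*pi/3)) + (-exp(2*I*pi/3))] = 0/6 = 0
  <chi_1*chi_2, chi_3> = (1/6)[1*(1)*conj(1) + 1*(-1)*conj(-1) + 1*(1)*conj(1) + 1*(-1)*conj(-1) + 1*(1)*conj(1) + 1*(-1)*conj(-1)]
      = (1/6)[(1) + (1) + (1) + (1) + (1) + (1)] = 6/6 = 1
  <chi_1*chi_2, chi_4> = (1/6)[1*(1)*conj(1) + 1*(-1)*conj(exp(-2*I*pi/3)) + 1*(1)*conj(exp(2*I*pi/3)) + 1*(-1)*conj(1) + 1*(1)*conj(exp(-2*I*pi/3)) + 1*(-1)*conj(exp(2*I*pi/3))]
      = (1/6)[(1) + (-exp(2*I*pi/3)) + (exp(-2*I*pi/3)) + (-1) + (exp(2*I*pi/3)) + (-exp(-2*I*pi/3))] = 0/6 = 0
  <chi_1*chi_2, chi_5> = (1/6)[1*(1)*conj(1) + 1*(-1)*conj(exp(-I*pi/3)) + 1*(1)*conj(exp(-2*I*pi/3)) + 1*(-1)*conj(-1) + 1*(1)*conj(exp(2*I*pi/3)) + 1*(-1)*conj(exp(I*pi/3))]
      = (1/6)[(1) + (-exp(I*pi/3)) + (exp(2*I*pi/3)) + (1) + (exp(-2*I*pi/3)) + (-exp(-I*pi/3))] = 0/6 = 0
(Exp terms are combined using exp(i*s)*conj(exp(i*t)) = exp(i*(s-t)), and sums of them are collapsed using the identity that for every m > 1 the m distinct m-th roots of unity sum to 0, e.g. 1 + exp(2*I*pi/3) + exp(-2*I*pi/3) = 0.)
Hence the multiplicities are chi_3: 1. Dimension check: dim(chi_1)*dim(chi_2) = 1*1 = 1 and sum (mult * dim) = 1*1 = 1.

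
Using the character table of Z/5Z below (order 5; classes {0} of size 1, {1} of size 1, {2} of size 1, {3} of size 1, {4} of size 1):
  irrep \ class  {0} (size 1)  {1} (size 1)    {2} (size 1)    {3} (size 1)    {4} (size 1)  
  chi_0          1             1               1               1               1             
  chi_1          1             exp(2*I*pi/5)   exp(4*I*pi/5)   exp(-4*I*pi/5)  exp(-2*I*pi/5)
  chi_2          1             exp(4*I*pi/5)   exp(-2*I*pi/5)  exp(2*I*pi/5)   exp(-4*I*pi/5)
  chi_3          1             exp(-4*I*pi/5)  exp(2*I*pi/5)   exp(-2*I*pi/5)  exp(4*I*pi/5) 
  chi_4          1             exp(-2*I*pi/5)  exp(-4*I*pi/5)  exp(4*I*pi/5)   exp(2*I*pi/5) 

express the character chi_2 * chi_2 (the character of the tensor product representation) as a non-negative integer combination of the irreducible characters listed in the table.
chi_2 tensor chi_2 = chi_4 (all other irreducibles have multiplicity 0).

Why: The character of a tensor product is the pointwise product (chi_2 * chi_2)(C) = chi_2(C) * chi_2(C):
  {0}: (1)*(1), {1}: (exp(4*I*pi/5))*(exp(4*I*pi/5)), {2}: (exp(-2*I*pi/5))*(exp(-2*I*pi/5)), {3}: (exp(2*I*pi/5))*(exp(2*I*pi/5)), {4}: (exp(-4*I*pi/5))*(exp(-4*I*pi/5))
so (chi_2 * chi_2) takes values
  {0} -> 1, {1} -> exp(-2*I*pi/5), {2} -> exp(-4*I*pi/5), {3} -> exp(4*I*pi/5), {4} -> exp(2*I*pi/5).
Now take the inner product of this character with each irreducible chi from the table, <chi_2*chi_2, chi> = (1/5) sum_C |C| (chi_2*chi_2)(C) conj(chi(C)):
  <chi_2*chi_2, chi_0> = (1/5)[1*(1)*conj(1) + 1*(exp(-2*I*pi/5))*conj(1) + 1*(exp(-4*I*pi/5))*conj(1) + 1*(exp(4*I*pi/5))*conj(1) + 1*(exp(2*I*pi/5))*conj(1)]
      = (1/5)[(1) + (exp(-2*I*pi/5)) + (exp(-4*I*pi/5)) + (exp(4*I*pi/5)) + (exp(2*I*pi/5))] = 0/5 = 0
  <chi_2*chi_2, chi_1> = (1/5)[1*(1)*conj(1) + 1*(exp(-2*I*pi/5))*conj(exp(2*I*pi/5)) + 1*(exp(-4*I*pi/5))*conj(exp(4*I*pi/5)) + 1*(exp(4*I*pi/5))*conj(exp(-4*I*pi/5)) + 1*(exp(2*I*pi/5))*conj(exp(-2*I*pi/5))]
      = (1/5)[(1) + (exp(-4*I*pi/5)) + (exp(2*I*pi/5)) + (exp(-2*I*pi/5)) + (exp(4*I*pi/5))] = 0/5 = 0
  <chi_2*chi_2, chi_2> = (1/5)[1*(1)*conj(1) + 1*(exp(-2*I*pi/5))*conj(exp(4*I*pi/5)) + 1*(exp(-4*I*pi/5))*conj(exp(-2*I*pi/5)) + 1*(exp(4*I*pi/5))*conj(exp(2*I*pi/5)) + 1*(exp(2*I*pi/5))*conj(exp(-4*I*pi/5))]
      = (1/5)[(1) + (exp(4*I*pi/5)) + (exp(-2*I*pi/5)) + (exp(2*I*pi/5)) + (exp(-4*I*pi/5))] = 0/5 = 0
  <chi_2*chi_2, chi_3> = (1/5)[1*(1)*conj(1) + 1*(exp(-2*I*pi/5))*conj(exp(-4*I*pi/5)) + 1*(exp(-4*I*pi/5))*conj(exp(2*I*pi/5)) + 1*(exp(4*I*pi/5))*conj(exp(-2*I*pi/5)) + 1*(exp(2*I*pi/5))*conj(exp(4*I*pi/5))]
      = (1/5)[(1) + (exp(2*I*pi/5)) + (exp(4*I*pi/5)) + (exp(-4*I*pi/5)) + (exp(-2*I*pi/5))] = 0/5 = 0
  <chi_2*chi_2, chi_4> = (1/5)[1*(1)*conj(1) + 1*(exp(-2*I*pi/5))*conj(exp(-2*I*pi/5)) + 1*(exp(-4*I*pi/5))*conj(exp(-4*I*pi/5)) + 1*(exp(4*I*pi/5))*conj(exp(4*I*pi/5)) + 1*(exp(2*I*pi/5))*conj(exp(2*I*pi/5))]
      = (1/5)[(1) + (1) + (1) + (1) + (1)] = 5/5 = 1
(Exp terms are combined using exp(i*s)*conj(exp(i*t)) = exp(i*(s-t)), and sums of them are collapsed using the identity that for every m > 1 the m distinct m-th roots of unity sum to 0, e.g. 1 + exp(2*I*pi/3) + exp(-2*I*pi/3) = 0.)
Hence the multiplicities are chi_4: 1. Dimension check: dim(chi_2)*dim(chi_2) = 1*1 = 1 and sum (mult * dim) = 1*1 = 1.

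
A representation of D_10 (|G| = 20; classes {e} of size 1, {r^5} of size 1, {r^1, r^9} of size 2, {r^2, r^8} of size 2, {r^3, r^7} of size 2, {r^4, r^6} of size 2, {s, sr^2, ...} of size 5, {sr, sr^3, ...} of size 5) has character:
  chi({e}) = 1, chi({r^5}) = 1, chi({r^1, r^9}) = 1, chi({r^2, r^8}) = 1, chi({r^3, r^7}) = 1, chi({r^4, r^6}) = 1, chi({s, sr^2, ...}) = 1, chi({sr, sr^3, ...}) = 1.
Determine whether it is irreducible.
Irreducible: <chi, chi> = 1.

Working: <chi, chi> = (1/|G|) sum_C |C| * |chi(C)|^2 = (1/20)[1*|1|^2 + 1*|1|^2 + 2*|1|^2 + 2*|1|^2 + 2*|1|^2 + 2*|1|^2 + 5*|1|^2 + 5*|1|^2]
  = (1/20)[(1) + (1) + (2) + (2) + (2) + (2) + (5) + (5)] = 20/20 = 1.
A character is irreducible iff <chi, chi> = 1, so this representation is irreducible.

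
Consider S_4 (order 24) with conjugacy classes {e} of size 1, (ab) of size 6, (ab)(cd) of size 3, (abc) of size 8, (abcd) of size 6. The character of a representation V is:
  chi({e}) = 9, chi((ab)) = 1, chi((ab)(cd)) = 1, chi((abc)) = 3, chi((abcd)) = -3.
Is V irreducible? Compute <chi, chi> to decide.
Not irreducible (reducible): <chi, chi> = 9 > 1.

Justification: <chi, chi> = (1/|G|) sum_C |C| * |chi(C)|^2 = (1/24)[1*|9|^2 + 6*|1|^2 + 3*|1|^2 + 8*|3|^2 + 6*|-3|^2]
  = (1/24)[(81) + (6) + (3) + (72) + (54)] = 216/24 = 9.
A character is irreducible iff <chi, chi> = 1, so this representation is reducible.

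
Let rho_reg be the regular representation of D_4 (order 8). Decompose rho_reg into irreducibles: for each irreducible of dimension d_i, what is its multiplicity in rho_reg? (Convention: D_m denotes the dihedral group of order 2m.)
Each irreducible V_i of dimension d_i appears with multiplicity d_i, i.e. rho_reg = (direct sum over all irreducibles V_i) d_i V_i. The irreducible dimensions for D_4 are 1, 1, 1, 1, 2: 4 irreducibles of dimension 1, each with multiplicity 1; 1 irreducible of dimension 2, with multiplicity 2. Total dimension 4*1*1 + 1*2*2 = 8 = |G|.

Argument: General theorem: in the regular representation of a finite group G, each irreducible appears with multiplicity equal to its dimension. Check: dim(rho_reg) = sum d_i^2 = 1 + 1 + 1 + 1 + 4 = 8 = |G|.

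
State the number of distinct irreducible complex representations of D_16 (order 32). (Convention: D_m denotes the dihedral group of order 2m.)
11

Explanation: The number of irreducible complex representations of a finite group equals its number of conjugacy classes. D_16 has 11 conjugacy classes (n/2 + 3 for n even), so D_16 (order 32) has exactly 11 irreducible complex representations.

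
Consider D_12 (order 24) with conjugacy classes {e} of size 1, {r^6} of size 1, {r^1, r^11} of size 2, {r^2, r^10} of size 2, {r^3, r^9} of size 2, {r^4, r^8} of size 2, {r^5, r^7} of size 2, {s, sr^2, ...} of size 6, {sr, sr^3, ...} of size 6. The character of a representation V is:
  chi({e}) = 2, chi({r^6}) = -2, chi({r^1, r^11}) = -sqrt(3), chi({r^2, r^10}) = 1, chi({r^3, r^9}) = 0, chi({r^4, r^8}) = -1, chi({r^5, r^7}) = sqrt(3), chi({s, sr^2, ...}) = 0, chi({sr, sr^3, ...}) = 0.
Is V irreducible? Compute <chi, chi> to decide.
Irreducible: <chi, chi> = 1.

Solution. <chi, chi> = (1/|G|) sum_C |C| * |chi(C)|^2 = (1/24)[1*|2|^2 + 1*|-2|^2 + 2*|-sqrt(3)|^2 + 2*|1|^2 + 2*|0|^2 + 2*|-1|^2 + 2*|sqrt(3)|^2 + 6*|0|^2 + 6*|0|^2]
  = (1/24)[(4) + (4) + (6) + (2) + (0) + (2) + (6) + (0) + (0)] = 24/24 = 1.
A character is irreducible iff <chi, chi> = 1, so this representation is irreducible.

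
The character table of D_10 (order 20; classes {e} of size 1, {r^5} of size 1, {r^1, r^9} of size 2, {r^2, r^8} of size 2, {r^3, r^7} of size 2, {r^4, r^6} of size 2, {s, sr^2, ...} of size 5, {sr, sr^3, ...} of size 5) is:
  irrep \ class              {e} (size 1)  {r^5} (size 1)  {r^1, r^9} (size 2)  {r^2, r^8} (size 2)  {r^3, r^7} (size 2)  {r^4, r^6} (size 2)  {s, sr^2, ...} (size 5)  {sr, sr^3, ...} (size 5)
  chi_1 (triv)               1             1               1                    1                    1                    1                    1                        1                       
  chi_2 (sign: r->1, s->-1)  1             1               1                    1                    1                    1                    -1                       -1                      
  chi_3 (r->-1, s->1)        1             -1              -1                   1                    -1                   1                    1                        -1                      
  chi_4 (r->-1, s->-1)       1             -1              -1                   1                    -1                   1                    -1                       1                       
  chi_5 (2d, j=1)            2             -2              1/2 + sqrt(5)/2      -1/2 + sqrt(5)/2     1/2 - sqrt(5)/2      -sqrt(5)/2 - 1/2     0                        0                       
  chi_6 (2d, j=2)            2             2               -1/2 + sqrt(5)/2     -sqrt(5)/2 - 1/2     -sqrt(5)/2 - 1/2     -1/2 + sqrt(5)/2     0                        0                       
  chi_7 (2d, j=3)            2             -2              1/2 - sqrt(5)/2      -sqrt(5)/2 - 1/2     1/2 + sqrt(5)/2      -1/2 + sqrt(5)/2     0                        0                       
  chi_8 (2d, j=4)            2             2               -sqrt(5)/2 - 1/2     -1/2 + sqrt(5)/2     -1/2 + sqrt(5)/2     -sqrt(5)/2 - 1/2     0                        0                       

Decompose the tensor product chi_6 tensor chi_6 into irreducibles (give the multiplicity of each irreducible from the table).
chi_6 tensor chi_6 = chi_1 + chi_2 + chi_8 (all other irreducibles have multiplicity 0).

Details: The character of a tensor product is the pointwise product (chi_6 * chi_6)(C) = chi_6(C) * chi_6(C):
  {e}: (2)*(2), {r^5}: (2)*(2), {r^1, r^9}: (-1/2 + sqrt(5)/2)*(-1/2 + sqrt(5)/2), {r^2, r^8}: (-sqrt(5)/2 - 1/2)*(-sqrt(5)/2 - 1/2), {r^3, r^7}: (-sqrt(5)/2 - 1/2)*(-sqrt(5)/2 - 1/2), {r^4, r^6}: (-1/2 + sqrt(5)/2)*(-1/2 + sqrt(5)/2), {s, sr^2, ...}: (0)*(0), {sr, sr^3, ...}: (0)*(0)
so (chi_6 * chi_6) takes values
  {e} -> 4, {r^5} -> 4, {r^1, r^9} -> 3/2 - sqrt(5)/2, {r^2, r^8} -> sqrt(5)/2 + 3/2, {r^3, r^7} -> sqrt(5)/2 + 3/2, {r^4, r^6} -> 3/2 - sqrt(5)/2, {s, sr^2, ...} -> 0, {sr, sr^3, ...} -> 0.
Now take the inner product of this character with each irreducible chi from the table, <chi_6*chi_6, chi> = (1/20) sum_C |C| (chi_6*chi_6)(C) conj(chi(C)):
  <chi_6*chi_6, chi_1> = (1/20)[1*(4)*conj(1) + 1*(4)*conj(1) + 2*(3/2 - sqrt(5)/2)*conj(1) + 2*(sqrt(5)/2 + 3/2)*conj(1) + 2*(sqrt(5)/2 + 3/2)*conj(1) + 2*(3/2 - sqrt(5)/2)*conj(1) + 5*(0)*conj(1) + 5*(0)*conj(1)]
      = (1/20)[(4) + (4) + (3 - sqrt(5)) + (sqrt(5) + 3) + (sqrt(5) + 3) + (3 - sqrt(5)) + (0) + (0)] = 20/20 = 1
  <chi_6*chi_6, chi_2> = (1/20)[1*(4)*conj(1) + 1*(4)*conj(1) + 2*(3/2 - sqrt(5)/2)*conj(1) + 2*(sqrt(5)/2 + 3/2)*conj(1) + 2*(sqrt(5)/2 + 3/2)*conj(1) + 2*(3/2 - sqrt(5)/2)*conj(1) + 5*(0)*conj(-1) + 5*(0)*conj(-1)]
      = (1/20)[(4) + (4) + (3 - sqrt(5)) + (sqrt(5) + 3) + (sqrt(5) + 3) + (3 - sqrt(5)) + (0) + (0)] = 20/20 = 1
  <chi_6*chi_6, chi_3> = (1/20)[1*(4)*conj(1) + 1*(4)*conj(-1) + 2*(3/2 - sqrt(5)/2)*conj(-1) + 2*(sqrt(5)/2 + 3/2)*conj(1) + 2*(sqrt(5)/2 + 3/2)*conj(-1) + 2*(3/2 - sqrt(5)/2)*conj(1) + 5*(0)*conj(1) + 5*(0)*conj(-1)]
      = (1/20)[(4) + (-4) + (-3 + sqrt(5)) + (sqrt(5) + 3) + (-3 - sqrt(5)) + (3 - sqrt(5)) + (0) + (0)] = 0/20 = 0
  <chi_6*chi_6, chi_4> = (1/20)[1*(4)*conj(1) + 1*(4)*conj(-1) + 2*(3/2 - sqrt(5)/2)*conj(-1) + 2*(sqrt(5)/2 + 3/2)*conj(1) + 2*(sqrt(5)/2 + 3/2)*conj(-1) + 2*(3/2 - sqrt(5)/2)*conj(1) + 5*(0)*conj(-1) + 5*(0)*conj(1)]
      = (1/20)[(4) + (-4) + (-3 + sqrt(5)) + (sqrt(5) + 3) + (-3 - sqrt(5)) + (3 - sqrt(5)) + (0) + (0)] = 0/20 = 0
  <chi_6*chi_6, chi_5> = (1/20)[1*(4)*conj(2) + 1*(4)*conj(-2) + 2*(3/2 - sqrt(5)/2)*conj(1/2 + sqrt(5)/2) + 2*(sqrt(5)/2 + 3/2)*conj(-1/2 + sqrt(5)/2) + 2*(sqrt(5)/2 + 3/2)*conj(1/2 - sqrt(5)/2) + 2*(3/2 - sqrt(5)/2)*conj(-sqrt(5)/2 - 1/2) + 5*(0)*conj(0) + 5*(0)*conj(0)]
      = (1/20)[(8) + (-8) + (-1 + sqrt(5)) + (1 + sqrt(5)) + (-sqrt(5) - 1) + (1 - sqrt(5)) + (0) + (0)] = 0/20 = 0
  <chi_6*chi_6, chi_6> = (1/20)[1*(4)*conj(2) + 1*(4)*conj(2) + 2*(3/2 - sqrt(5)/2)*conj(-1/2 + sqrt(5)/2) + 2*(sqrt(5)/2 + 3/2)*conj(-sqrt(5)/2 - 1/2) + 2*(sqrt(5)/2 + 3/2)*conj(-sqrt(5)/2 - 1/2) + 2*(3/2 - sqrt(5)/2)*conj(-1/2 + sqrt(5)/2) + 5*(0)*conj(0) + 5*(0)*conj(0)]
      = (1/20)[(8) + (8) + (-4 + 2*sqrt(5)) + (-2*sqrt(5) - 4) + (-2*sqrt(5) - 4) + (-4 + 2*sqrt(5)) + (0) + (0)] = 0/20 = 0
  <chi_6*chi_6, chi_7> = (1/20)[1*(4)*conj(2) + 1*(4)*conj(-2) + 2*(3/2 - sqrt(5)/2)*conj(1/2 - sqrt(5)/2) + 2*(sqrt(5)/2 + 3/2)*conj(-sqrt(5)/2 - 1/2) + 2*(sqrt(5)/2 + 3/2)*conj(1/2 + sqrt(5)/2) + 2*(3/2 - sqrt(5)/2)*conj(-1/2 + sqrt(5)/2) + 5*(0)*conj(0) + 5*(0)*conj(0)]
      = (1/20)[(8) + (-8) + (4 - 2*sqrt(5)) + (-2*sqrt(5) - 4) + (4 + 2*sqrt(5)) + (-4 + 2*sqrt(5)) + (0) + (0)] = 0/20 = 0
  <chi_6*chi_6, chi_8> = (1/20)[1*(4)*conj(2) + 1*(4)*conj(2) + 2*(3/2 - sqrt(5)/2)*conj(-sqrt(5)/2 - 1/2) + 2*(sqrt(5)/2 + 3/2)*conj(-1/2 + sqrt(5)/2) + 2*(sqrt(5)/2 + 3/2)*conj(-1/2 + sqrt(5)/2) + 2*(3/2 - sqrt(5)/2)*conj(-sqrt(5)/2 - 1/2) + 5*(0)*conj(0) + 5*(0)*conj(0)]
      = (1/20)[(8) + (8) + (1 - sqrt(5)) + (1 + sqrt(5)) + (1 + sqrt(5)) + (1 - sqrt(5)) + (0) + (0)] = 20/20 = 1
Hence the multiplicities are chi_1: 1, chi_2: 1, chi_8: 1. Dimension check: dim(chi_6)*dim(chi_6) = 2*2 = 4 and sum (mult * dim) = 1*1 + 1*1 + 1*2 = 4.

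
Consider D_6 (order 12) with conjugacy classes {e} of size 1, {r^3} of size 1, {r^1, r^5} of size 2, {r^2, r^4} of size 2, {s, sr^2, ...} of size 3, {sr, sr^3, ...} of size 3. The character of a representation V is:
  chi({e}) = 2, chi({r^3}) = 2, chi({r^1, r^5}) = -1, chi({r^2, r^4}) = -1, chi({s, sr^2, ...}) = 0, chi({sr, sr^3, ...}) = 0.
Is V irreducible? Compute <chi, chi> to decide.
Irreducible: <chi, chi> = 1.

Solution. <chi, chi> = (1/|G|) sum_C |C| * |chi(C)|^2 = (1/12)[1*|2|^2 + 1*|2|^2 + 2*|-1|^2 + 2*|-1|^2 + 3*|0|^2 + 3*|0|^2]
  = (1/12)[(4) + (4) + (2) + (2) + (0) + (0)] = 12/12 = 1.
A character is irreducible iff <chi, chi> = 1, so this representation is irreducible.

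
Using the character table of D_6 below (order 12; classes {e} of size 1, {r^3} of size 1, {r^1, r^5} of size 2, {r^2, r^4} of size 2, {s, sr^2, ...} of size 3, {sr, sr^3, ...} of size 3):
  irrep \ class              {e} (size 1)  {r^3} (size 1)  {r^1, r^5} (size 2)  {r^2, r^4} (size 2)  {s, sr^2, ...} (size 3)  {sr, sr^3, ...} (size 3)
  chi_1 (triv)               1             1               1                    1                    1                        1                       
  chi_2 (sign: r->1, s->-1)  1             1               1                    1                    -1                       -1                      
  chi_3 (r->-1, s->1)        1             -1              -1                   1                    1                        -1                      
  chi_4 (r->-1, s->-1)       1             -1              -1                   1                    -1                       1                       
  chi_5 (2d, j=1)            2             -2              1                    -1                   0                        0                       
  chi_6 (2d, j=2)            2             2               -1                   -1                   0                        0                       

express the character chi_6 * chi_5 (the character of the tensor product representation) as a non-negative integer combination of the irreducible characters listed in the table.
chi_6 tensor chi_5 = chi_3 + chi_4 + chi_5 (all other irreducibles have multiplicity 0).

Why: The character of a tensor product is the pointwise product (chi_6 * chi_5)(C) = chi_6(C) * chi_5(C):
  {e}: (2)*(2), {r^3}: (2)*(-2), {r^1, r^5}: (-1)*(1), {r^2, r^4}: (-1)*(-1), {s, sr^2, ...}: (0)*(0), {sr, sr^3, ...}: (0)*(0)
so (chi_6 * chi_5) takes values
  {e} -> 4, {r^3} -> -4, {r^1, r^5} -> -1, {r^2, r^4} -> 1, {s, sr^2, ...} -> 0, {sr, sr^3, ...} -> 0.
Now take the inner product of this character with each irreducible chi from the table, <chi_6*chi_5, chi> = (1/12) sum_C |C| (chi_6*chi_5)(C) conj(chi(C)):
  <chi_6*chi_5, chi_1> = (1/12)[1*(4)*conj(1) + 1*(-4)*conj(1) + 2*(-1)*conj(1) + 2*(1)*conj(1) + 3*(0)*conj(1) + 3*(0)*conj(1)]
      = (1/12)[(4) + (-4) + (-2) + (2) + (0) + (0)] = 0/12 = 0
  <chi_6*chi_5, chi_2> = (1/12)[1*(4)*conj(1) + 1*(-4)*conj(1) + 2*(-1)*conj(1) + 2*(1)*conj(1) + 3*(0)*conj(-1) + 3*(0)*conj(-1)]
      = (1/12)[(4) + (-4) + (-2) + (2) + (0) + (0)] = 0/12 = 0
  <chi_6*chi_5, chi_3> = (1/12)[1*(4)*conj(1) + 1*(-4)*conj(-1) + 2*(-1)*conj(-1) + 2*(1)*conj(1) + 3*(0)*conj(1) + 3*(0)*conj(-1)]
      = (1/12)[(4) + (4) + (2) + (2) + (0) + (0)] = 12/12 = 1
  <chi_6*chi_5, chi_4> = (1/12)[1*(4)*conj(1) + 1*(-4)*conj(-1) + 2*(-1)*conj(-1) + 2*(1)*conj(1) + 3*(0)*conj(-1) + 3*(0)*conj(1)]
      = (1/12)[(4) + (4) + (2) + (2) + (0) + (0)] = 12/12 = 1
  <chi_6*chi_5, chi_5> = (1/12)[1*(4)*conj(2) + 1*(-4)*conj(-2) + 2*(-1)*conj(1) + 2*(1)*conj(-1) + 3*(0)*conj(0) + 3*(0)*conj(0)]
      = (1/12)[(8) + (8) + (-2) + (-2) + (0) + (0)] = 12/12 = 1
  <chi_6*chi_5, chi_6> = (1/12)[1*(4)*conj(2) + 1*(-4)*conj(2) + 2*(-1)*conj(-1) + 2*(1)*conj(-1) + 3*(0)*conj(0) + 3*(0)*conj(0)]
      = (1/12)[(8) + (-8) + (2) + (-2) + (0) + (0)] = 0/12 = 0
Hence the multiplicities are chi_3: 1, chi_4: 1, chi_5: 1. Dimension check: dim(chi_6)*dim(chi_5) = 2*2 = 4 and sum (mult * dim) = 1*1 + 1*1 + 1*2 = 4.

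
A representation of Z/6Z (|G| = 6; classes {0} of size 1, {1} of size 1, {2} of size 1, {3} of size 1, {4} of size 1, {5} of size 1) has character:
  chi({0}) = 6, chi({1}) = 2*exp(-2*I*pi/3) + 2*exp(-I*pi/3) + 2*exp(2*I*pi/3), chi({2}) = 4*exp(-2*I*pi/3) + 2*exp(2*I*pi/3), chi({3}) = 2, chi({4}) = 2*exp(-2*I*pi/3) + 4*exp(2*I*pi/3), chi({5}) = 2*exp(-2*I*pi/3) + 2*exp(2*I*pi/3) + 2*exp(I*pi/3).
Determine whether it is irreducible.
Not irreducible (reducible): <chi, chi> = 12 > 1.

Derivation: <chi, chi> = (1/|G|) sum_C |C| * |chi(C)|^2 = (1/6)[1*|6|^2 + 1*|2*exp(-2*I*pi/3) + 2*exp(-I*pi/3) + 2*exp(2*I*pi/3)|^2 + 1*|4*exp(-2*I*pi/3) + 2*exp(2*I*pi/3)|^2 + 1*|2|^2 + 1*|2*exp(-2*I*pi/3) + 4*exp(2*I*pi/3)|^2 + 1*|2*exp(-2*I*pi/3) + 2*exp(2*I*pi/3) + 2*exp(I*pi/3)|^2]
  = (1/6)[(36) + (4) + (12) + (4) + (12) + (4)] = 72/6 = 12.
(Exp terms are combined using exp(i*s)*conj(exp(i*t)) = exp(i*(s-t)), and sums of them are collapsed using the identity that for every m > 1 the m distinct m-th roots of unity sum to 0, e.g. 1 + exp(2*I*pi/3) + exp(-2*I*pi/3) = 0.)
A character is irreducible iff <chi, chi> = 1, so this representation is reducible.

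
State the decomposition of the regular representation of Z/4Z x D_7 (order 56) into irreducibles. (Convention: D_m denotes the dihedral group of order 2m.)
Each irreducible V_i of dimension d_i appears with multiplicity d_i, i.e. rho_reg = (direct sum over all irreducibles V_i) d_i V_i. The irreducible dimensions for Z/4Z x D_7 are 1, 1, 1, 1, 1, 1, 1, 1, 2, 2, 2, 2, 2, 2, 2, 2, 2, 2, 2, 2: 8 irreducibles of dimension 1, each with multiplicity 1; 12 irreducibles of dimension 2, each with multiplicity 2. Total dimension 8*1*1 + 12*2*2 = 56 = |G|.

Why: General theorem: in the regular representation of a finite group G, each irreducible appears with multiplicity equal to its dimension. Check: dim(rho_reg) = sum d_i^2 = 1 + 1 + 1 + 1 + 1 + 1 + 1 + 1 + 4 + 4 + 4 + 4 + 4 + 4 + 4 + 4 + 4 + 4 + 4 + 4 = 56 = |G|.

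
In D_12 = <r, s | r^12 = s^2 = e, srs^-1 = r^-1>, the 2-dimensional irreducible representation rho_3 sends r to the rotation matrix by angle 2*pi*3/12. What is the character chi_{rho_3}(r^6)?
chi_{rho_3}(r^6) = 2*cos(2*pi*3*6/12) = -2

Argument: rho_3(r^6) is rotation by angle 2*pi*3*6/12, whose trace is 2*cos(2*pi*3*6/12) = -2.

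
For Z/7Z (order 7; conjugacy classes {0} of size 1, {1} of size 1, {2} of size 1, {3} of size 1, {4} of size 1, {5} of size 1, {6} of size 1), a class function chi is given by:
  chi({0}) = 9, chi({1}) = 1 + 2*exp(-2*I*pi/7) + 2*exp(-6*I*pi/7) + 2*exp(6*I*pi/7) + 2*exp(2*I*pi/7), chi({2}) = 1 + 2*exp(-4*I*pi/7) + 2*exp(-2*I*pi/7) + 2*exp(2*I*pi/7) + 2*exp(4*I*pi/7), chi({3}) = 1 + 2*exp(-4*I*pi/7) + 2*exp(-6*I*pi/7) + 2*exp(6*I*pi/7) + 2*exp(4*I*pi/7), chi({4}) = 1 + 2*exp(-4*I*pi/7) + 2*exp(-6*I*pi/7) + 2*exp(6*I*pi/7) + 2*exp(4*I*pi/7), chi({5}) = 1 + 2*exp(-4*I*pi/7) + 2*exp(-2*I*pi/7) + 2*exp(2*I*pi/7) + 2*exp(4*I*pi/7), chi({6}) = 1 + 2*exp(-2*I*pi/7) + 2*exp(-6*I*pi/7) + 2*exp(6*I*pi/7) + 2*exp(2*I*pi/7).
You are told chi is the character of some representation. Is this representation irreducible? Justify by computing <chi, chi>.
Not irreducible (reducible): <chi, chi> = 17 > 1.

Argument: <chi, chi> = (1/|G|) sum_C |C| * |chi(C)|^2 = (1/7)[1*|9|^2 + 1*|1 + 2*exp(-2*I*pi/7) + 2*exp(-6*I*pi/7) + 2*exp(6*I*pi/7) + 2*exp(2*I*pi/7)|^2 + 1*|1 + 2*exp(-4*I*pi/7) + 2*exp(-2*I*pi/7) + 2*exp(2*I*pi/7) + 2*exp(4*I*pi/7)|^2 + 1*|1 + 2*exp(-4*I*pi/7) + 2*exp(-6*I*pi/7) + 2*exp(6*I*pi/7) + 2*exp(4*I*pi/7)|^2 + 1*|1 + 2*exp(-4*I*pi/7) + 2*exp(-6*I*pi/7) + 2*exp(6*I*pi/7) + 2*exp(4*I*pi/7)|^2 + 1*|1 + 2*exp(-4*I*pi/7) + 2*exp(-2*I*pi/7) + 2*exp(2*I*pi/7) + 2*exp(4*I*pi/7)|^2 + 1*|1 + 2*exp(-2*I*pi/7) + 2*exp(-6*I*pi/7) + 2*exp(6*I*pi/7) + 2*exp(2*I*pi/7)|^2]
  = (1/7)[(81) + (17 + 12*exp(-4*I*pi/7) + 8*exp(-2*I*pi/7) + 12*exp(-6*I*pi/7) + 12*exp(6*I*pi/7) + 8*exp(2*I*pi/7) + 12*exp(4*I*pi/7)) + (17 + 12*exp(-2*I*pi/7) + 8*exp(-4*I*pi/7) + 12*exp(-6*I*pi/7) + 12*exp(6*I*pi/7) + 8*exp(4*I*pi/7) + 12*exp(2*I*pi/7)) + (17 + 12*exp(-4*I*pi/7) + 12*exp(-2*I*pi/7) + 8*exp(-6*I*pi/7) + 8*exp(6*I*pi/7) + 12*exp(2*I*pi/7) + 12*exp(4*I*pi/7)) + (17 + 12*exp(-4*I*pi/7) + 12*exp(-2*I*pi/7) + 8*exp(-6*I*pi/7) + 8*exp(6*I*pi/7) + 12*exp(2*I*pi/7) + 12*exp(4*I*pi/7)) + (17 + 12*exp(-2*I*pi/7) + 8*exp(-4*I*pi/7) + 12*exp(-6*I*pi/7) + 12*exp(6*I*pi/7) + 8*exp(4*I*pi/7) + 12*exp(2*I*pi/7)) + (17 + 12*exp(-4*I*pi/7) + 8*exp(-2*I*pi/7) + 12*exp(-6*I*pi/7) + 12*exp(6*I*pi/7) + 8*exp(2*I*pi/7) + 12*exp(4*I*pi/7))] = 119/7 = 17.
(Exp terms are combined using exp(i*s)*conj(exp(i*t)) = exp(i*(s-t)), and sums of them are collapsed using the identity that for every m > 1 the m distinct m-th roots of unity sum to 0, e.g. 1 + exp(2*I*pi/3) + exp(-2*I*pi/3) = 0.)
A character is irreducible iff <chi, chi> = 1, so this representation is reducible.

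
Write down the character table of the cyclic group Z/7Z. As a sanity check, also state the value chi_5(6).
Character table of Z/7Z (irreps indexed chi_0,...,chi_6 with chi_k(m) = zeta_7^(k*m), zeta_7 = exp(2*pi*i/7)):
  irrep \ class  {0} (size 1)  {1} (size 1)    {2} (size 1)    {3} (size 1)    {4} (size 1)    {5} (size 1)    {6} (size 1)  
  chi_0          1             1               1               1               1               1               1             
  chi_1          1             exp(2*I*pi/7)   exp(4*I*pi/7)   exp(6*I*pi/7)   exp(-6*I*pi/7)  exp(-4*I*pi/7)  exp(-2*I*pi/7)
  chi_2          1             exp(4*I*pi/7)   exp(-6*I*pi/7)  exp(-2*I*pi/7)  exp(2*I*pi/7)   exp(6*I*pi/7)   exp(-4*I*pi/7)
  chi_3          1             exp(6*I*pi/7)   exp(-2*I*pi/7)  exp(4*I*pi/7)   exp(-4*I*pi/7)  exp(2*I*pi/7)   exp(-6*I*pi/7)
  chi_4          1             exp(-6*I*pi/7)  exp(2*I*pi/7)   exp(-4*I*pi/7)  exp(4*I*pi/7)   exp(-2*I*pi/7)  exp(6*I*pi/7) 
  chi_5          1             exp(-4*I*pi/7)  exp(6*I*pi/7)   exp(2*I*pi/7)   exp(-2*I*pi/7)  exp(-6*I*pi/7)  exp(4*I*pi/7) 
  chi_6          1             exp(-2*I*pi/7)  exp(-4*I*pi/7)  exp(-6*I*pi/7)  exp(6*I*pi/7)   exp(4*I*pi/7)   exp(2*I*pi/7) 

Spot check: chi_5(6) = zeta_7^(5*6) = zeta_7^30 = exp(4*I*pi/7).

Working: Z/7Z is abelian, so all 7 irreducible complex representations are 1-dimensional. They are given by chi_k(m) = zeta_7^(k*m) for k = 0,...,6. Row orthogonality: sum_m chi_k(m) conj(chi_l(m)) = 7 * [k = l].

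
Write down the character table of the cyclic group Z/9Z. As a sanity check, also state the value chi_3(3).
Character table of Z/9Z (irreps indexed chi_0,...,chi_8 with chi_k(m) = zeta_9^(k*m), zeta_9 = exp(2*pi*i/9)):
  irrep \ class  {0} (size 1)  {1} (size 1)    {2} (size 1)    {3} (size 1)    {4} (size 1)    {5} (size 1)    {6} (size 1)    {7} (size 1)    {8} (size 1)  
  chi_0          1             1               1               1               1               1               1               1               1             
  chi_1          1             exp(2*I*pi/9)   exp(4*I*pi/9)   exp(2*I*pi/3)   exp(8*I*pi/9)   exp(-8*I*pi/9)  exp(-2*I*pi/3)  exp(-4*I*pi/9)  exp(-2*I*pi/9)
  chi_2          1             exp(4*I*pi/9)   exp(8*I*pi/9)   exp(-2*I*pi/3)  exp(-2*I*pi/9)  exp(2*I*pi/9)   exp(2*I*pi/3)   exp(-8*I*pi/9)  exp(-4*I*pi/9)
  chi_3          1             exp(2*I*pi/3)   exp(-2*I*pi/3)  1               exp(2*I*pi/3)   exp(-2*I*pi/3)  1               exp(2*I*pi/3)   exp(-2*I*pi/3)
  chi_4          1             exp(8*I*pi/9)   exp(-2*I*pi/9)  exp(2*I*pi/3)   exp(-4*I*pi/9)  exp(4*I*pi/9)   exp(-2*I*pi/3)  exp(2*I*pi/9)   exp(-8*I*pi/9)
  chi_5          1             exp(-8*I*pi/9)  exp(2*I*pi/9)   exp(-2*I*pi/3)  exp(4*I*pi/9)   exp(-4*I*pi/9)  exp(2*I*pi/3)   exp(-2*I*pi/9)  exp(8*I*pi/9) 
  chi_6          1             exp(-2*I*pi/3)  exp(2*I*pi/3)   1               exp(-2*I*pi/3)  exp(2*I*pi/3)   1               exp(-2*I*pi/3)  exp(2*I*pi/3) 
  chi_7          1             exp(-4*I*pi/9)  exp(-8*I*pi/9)  exp(2*I*pi/3)   exp(2*I*pi/9)   exp(-2*I*pi/9)  exp(-2*I*pi/3)  exp(8*I*pi/9)   exp(4*I*pi/9) 
  chi_8          1             exp(-2*I*pi/9)  exp(-4*I*pi/9)  exp(-2*I*pi/3)  exp(-8*I*pi/9)  exp(8*I*pi/9)   exp(2*I*pi/3)   exp(4*I*pi/9)   exp(2*I*pi/9) 

Spot check: chi_3(3) = zeta_9^(3*3) = zeta_9^9 = 1.

Why: Z/9Z is abelian, so all 9 irreducible complex representations are 1-dimensional. They are given by chi_k(m) = zeta_9^(k*m) for k = 0,...,8. Row orthogonality: sum_m chi_k(m) conj(chi_l(m)) = 9 * [k = l].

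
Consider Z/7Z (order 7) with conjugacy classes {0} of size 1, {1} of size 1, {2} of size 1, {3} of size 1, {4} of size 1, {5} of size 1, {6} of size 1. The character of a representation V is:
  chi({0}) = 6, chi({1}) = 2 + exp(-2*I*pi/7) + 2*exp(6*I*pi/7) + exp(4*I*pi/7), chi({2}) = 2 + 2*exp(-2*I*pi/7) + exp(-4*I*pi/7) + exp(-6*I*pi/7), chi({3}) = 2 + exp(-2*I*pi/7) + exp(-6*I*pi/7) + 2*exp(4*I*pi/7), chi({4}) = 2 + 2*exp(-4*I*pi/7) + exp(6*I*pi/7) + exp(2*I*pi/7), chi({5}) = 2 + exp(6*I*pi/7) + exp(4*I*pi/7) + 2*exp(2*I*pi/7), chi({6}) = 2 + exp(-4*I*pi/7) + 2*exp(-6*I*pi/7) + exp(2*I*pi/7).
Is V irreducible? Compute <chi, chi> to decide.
Not irreducible (reducible): <chi, chi> = 10 > 1.

Reasoning: <chi, chi> = (1/|G|) sum_C |C| * |chi(C)|^2 = (1/7)[1*|6|^2 + 1*|2 + exp(-2*I*pi/7) + 2*exp(6*I*pi/7) + exp(4*I*pi/7)|^2 + 1*|2 + 2*exp(-2*I*pi/7) + exp(-4*I*pi/7) + exp(-6*I*pi/7)|^2 + 1*|2 + exp(-2*I*pi/7) + exp(-6*I*pi/7) + 2*exp(4*I*pi/7)|^2 + 1*|2 + 2*exp(-4*I*pi/7) + exp(6*I*pi/7) + exp(2*I*pi/7)|^2 + 1*|2 + exp(6*I*pi/7) + exp(4*I*pi/7) + 2*exp(2*I*pi/7)|^2 + 1*|2 + exp(-4*I*pi/7) + 2*exp(-6*I*pi/7) + exp(2*I*pi/7)|^2]
  = (1/7)[(36) + (10 + 4*exp(-2*I*pi/7) + 7*exp(-6*I*pi/7) + 2*exp(-4*I*pi/7) + 2*exp(4*I*pi/7) + 7*exp(6*I*pi/7) + 4*exp(2*I*pi/7)) + (10 + 7*exp(-2*I*pi/7) + 4*exp(-4*I*pi/7) + 2*exp(-6*I*pi/7) + 2*exp(6*I*pi/7) + 4*exp(4*I*pi/7) + 7*exp(2*I*pi/7)) + (10 + 7*exp(-4*I*pi/7) + 4*exp(-6*I*pi/7) + 2*exp(-2*I*pi/7) + 2*exp(2*I*pi/7) + 4*exp(6*I*pi/7) + 7*exp(4*I*pi/7)) + (10 + 7*exp(-4*I*pi/7) + 4*exp(-6*I*pi/7) + 2*exp(-2*I*pi/7) + 2*exp(2*I*pi/7) + 4*exp(6*I*pi/7) + 7*exp(4*I*pi/7)) + (10 + 7*exp(-2*I*pi/7) + 4*exp(-4*I*pi/7) + 2*exp(-6*I*pi/7) + 2*exp(6*I*pi/7) + 4*exp(4*I*pi/7) + 7*exp(2*I*pi/7)) + (10 + 4*exp(-2*I*pi/7) + 7*exp(-6*I*pi/7) + 2*exp(-4*I*pi/7) + 2*exp(4*I*pi/7) + 7*exp(6*I*pi/7) + 4*exp(2*I*pi/7))] = 70/7 = 10.
(Exp terms are combined using exp(i*s)*conj(exp(i*t)) = exp(i*(s-t)), and sums of them are collapsed using the identity that for every m > 1 the m distinct m-th roots of unity sum to 0, e.g. 1 + exp(2*I*pi/3) + exp(-2*I*pi/3) = 0.)
A character is irreducible iff <chi, chi> = 1, so this representation is reducible.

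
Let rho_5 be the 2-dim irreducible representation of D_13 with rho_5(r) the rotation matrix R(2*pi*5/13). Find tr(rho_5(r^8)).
chi_{rho_5}(r^8) = 2*cos(2*pi*5*8/13) = 2*cos(80*pi/13)

Why: rho_5(r^8) is rotation by angle 2*pi*5*8/13, whose trace is 2*cos(2*pi*5*8/13) = 2*cos(80*pi/13).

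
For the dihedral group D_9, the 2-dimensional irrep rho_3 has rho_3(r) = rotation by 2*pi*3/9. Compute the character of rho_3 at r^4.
chi_{rho_3}(r^4) = 2*cos(2*pi*3*4/9) = -1

rho_3(r^4) is rotation by angle 2*pi*3*4/9, whose trace is 2*cos(2*pi*3*4/9) = -1.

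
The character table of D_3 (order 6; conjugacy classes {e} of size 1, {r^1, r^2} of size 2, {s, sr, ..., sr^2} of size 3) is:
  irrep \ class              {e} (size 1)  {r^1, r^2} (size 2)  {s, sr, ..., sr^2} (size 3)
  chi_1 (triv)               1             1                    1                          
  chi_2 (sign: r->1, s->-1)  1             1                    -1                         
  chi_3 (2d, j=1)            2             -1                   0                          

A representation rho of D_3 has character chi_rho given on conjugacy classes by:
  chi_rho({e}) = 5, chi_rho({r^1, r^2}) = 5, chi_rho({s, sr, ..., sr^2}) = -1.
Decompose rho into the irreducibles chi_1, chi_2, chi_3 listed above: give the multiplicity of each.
Multiplicities: chi_1: 2, chi_2: 3, chi_3: 0.

Why: Use <chi_rho, chi> = (1/|G|) sum_C |C| * chi_rho(C) * conj(chi(C)) with |G| = 6 for each irreducible chi in the table:
  <chi_rho, chi_1> = (1/6)[1*(5)*conj(1) + 2*(5)*conj(1) + 3*(-1)*conj(1)]
      = (1/6)[(5) + (10) + (-3)] = 12/6 = 2
  <chi_rho, chi_2> = (1/6)[1*(5)*conj(1) + 2*(5)*conj(1) + 3*(-1)*conj(-1)]
      = (1/6)[(5) + (10) + (3)] = 18/6 = 3
  <chi_rho, chi_3> = (1/6)[1*(5)*conj(2) + 2*(5)*conj(-1) + 3*(-1)*conj(0)]
      = (1/6)[(10) + (-10) + (0)] = 0/6 = 0
Dimension check: dim(rho) = sum (mult * dim) = 2*1 + 3*1 + 0*2 = 5 = chi_rho(e) = 5.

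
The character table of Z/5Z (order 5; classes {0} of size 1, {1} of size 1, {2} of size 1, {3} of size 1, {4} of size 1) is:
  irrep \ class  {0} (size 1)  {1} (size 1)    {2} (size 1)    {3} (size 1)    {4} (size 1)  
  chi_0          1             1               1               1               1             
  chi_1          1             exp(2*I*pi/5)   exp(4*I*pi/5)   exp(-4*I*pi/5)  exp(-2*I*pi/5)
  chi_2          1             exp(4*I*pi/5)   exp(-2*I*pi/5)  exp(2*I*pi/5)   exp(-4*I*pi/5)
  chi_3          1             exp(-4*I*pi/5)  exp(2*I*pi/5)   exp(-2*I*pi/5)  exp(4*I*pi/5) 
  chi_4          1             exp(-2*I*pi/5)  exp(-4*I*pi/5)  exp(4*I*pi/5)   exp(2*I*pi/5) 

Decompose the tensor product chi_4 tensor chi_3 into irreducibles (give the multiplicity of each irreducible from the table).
chi_4 tensor chi_3 = chi_2 (all other irreducibles have multiplicity 0).

Solution. The character of a tensor product is the pointwise product (chi_4 * chi_3)(C) = chi_4(C) * chi_3(C):
  {0}: (1)*(1), {1}: (exp(-2*I*pi/5))*(exp(-4*I*pi/5)), {2}: (exp(-4*I*pi/5))*(exp(2*I*pi/5)), {3}: (exp(4*I*pi/5))*(exp(-2*I*pi/5)), {4}: (exp(2*I*pi/5))*(exp(4*I*pi/5))
so (chi_4 * chi_3) takes values
  {0} -> 1, {1} -> exp(4*I*pi/5), {2} -> exp(-2*I*pi/5), {3} -> exp(2*I*pi/5), {4} -> exp(-4*I*pi/5).
Now take the inner product of this character with each irreducible chi from the table, <chi_4*chi_3, chi> = (1/5) sum_C |C| (chi_4*chi_3)(C) conj(chi(C)):
  <chi_4*chi_3, chi_0> = (1/5)[1*(1)*conj(1) + 1*(exp(4*I*pi/5))*conj(1) + 1*(exp(-2*I*pi/5))*conj(1) + 1*(exp(2*I*pi/5))*conj(1) + 1*(exp(-4*I*pi/5))*conj(1)]
      = (1/5)[(1) + (exp(4*I*pi/5)) + (exp(-2*I*pi/5)) + (exp(2*I*pi/5)) + (exp(-4*I*pi/5))] = 0/5 = 0
  <chi_4*chi_3, chi_1> = (1/5)[1*(1)*conj(1) + 1*(exp(4*I*pi/5))*conj(exp(2*I*pi/5)) + 1*(exp(-2*I*pi/5))*conj(exp(4*I*pi/5)) + 1*(exp(2*I*pi/5))*conj(exp(-4*I*pi/5)) + 1*(exp(-4*I*pi/5))*conj(exp(-2*I*pi/5))]
      = (1/5)[(1) + (exp(2*I*pi/5)) + (exp(4*I*pi/5)) + (exp(-4*I*pi/5)) + (exp(-2*I*pi/5))] = 0/5 = 0
  <chi_4*chi_3, chi_2> = (1/5)[1*(1)*conj(1) + 1*(exp(4*I*pi/5))*conj(exp(4*I*pi/5)) + 1*(exp(-2*I*pi/5))*conj(exp(-2*I*pi/5)) + 1*(exp(2*I*pi/5))*conj(exp(2*I*pi/5)) + 1*(exp(-4*I*pi/5))*conj(exp(-4*I*pi/5))]
      = (1/5)[(1) + (1) + (1) + (1) + (1)] = 5/5 = 1
  <chi_4*chi_3, chi_3> = (1/5)[1*(1)*conj(1) + 1*(exp(4*I*pi/5))*conj(exp(-4*I*pi/5)) + 1*(exp(-2*I*pi/5))*conj(exp(2*I*pi/5)) + 1*(exp(2*I*pi/5))*conj(exp(-2*I*pi/5)) + 1*(exp(-4*I*pi/5))*conj(exp(4*I*pi/5))]
      = (1/5)[(1) + (exp(-2*I*pi/5)) + (exp(-4*I*pi/5)) + (exp(4*I*pi/5)) + (exp(2*I*pi/5))] = 0/5 = 0
  <chi_4*chi_3, chi_4> = (1/5)[1*(1)*conj(1) + 1*(exp(4*I*pi/5))*conj(exp(-2*I*pi/5)) + 1*(exp(-2*I*pi/5))*conj(exp(-4*I*pi/5)) + 1*(exp(2*I*pi/5))*conj(exp(4*I*pi/5)) + 1*(exp(-4*I*pi/5))*conj(exp(2*I*pi/5))]
      = (1/5)[(1) + (exp(-4*I*pi/5)) + (exp(2*I*pi/5)) + (exp(-2*I*pi/5)) + (exp(4*I*pi/5))] = 0/5 = 0
(Exp terms are combined using exp(i*s)*conj(exp(i*t)) = exp(i*(s-t)), and sums of them are collapsed using the identity that for every m > 1 the m distinct m-th roots of unity sum to 0, e.g. 1 + exp(2*I*pi/3) + exp(-2*I*pi/3) = 0.)
Hence the multiplicities are chi_2: 1. Dimension check: dim(chi_4)*dim(chi_3) = 1*1 = 1 and sum (mult * dim) = 1*1 = 1.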